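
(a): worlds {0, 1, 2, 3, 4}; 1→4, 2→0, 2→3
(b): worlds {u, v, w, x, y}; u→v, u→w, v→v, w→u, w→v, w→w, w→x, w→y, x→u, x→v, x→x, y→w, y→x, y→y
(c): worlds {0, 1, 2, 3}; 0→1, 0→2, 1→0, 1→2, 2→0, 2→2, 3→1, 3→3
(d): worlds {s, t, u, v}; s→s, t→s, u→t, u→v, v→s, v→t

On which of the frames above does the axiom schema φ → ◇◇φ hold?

This is the axiom for a generalized confluence (Geach) condition; its first-order frame correspondent is ∀x ∃w (x = w ∧ xR²w).
(a): fails — at 0 but no w with 0=w and 0R²w.
(b): holds.
(c): holds.
(d): fails — at t but no w with t=w and tR²w.

(b), (c)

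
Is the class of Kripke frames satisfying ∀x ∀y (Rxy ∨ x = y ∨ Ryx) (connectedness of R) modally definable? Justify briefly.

No — not modally definable

Modal frame validity is preserved under disjoint unions.
Take 4 disjoint single-world reflexive frames: each is trivially connected, but their disjoint union has 4 worlds with no edge between distinct components, so it is not connected.
So the class is not modally definable.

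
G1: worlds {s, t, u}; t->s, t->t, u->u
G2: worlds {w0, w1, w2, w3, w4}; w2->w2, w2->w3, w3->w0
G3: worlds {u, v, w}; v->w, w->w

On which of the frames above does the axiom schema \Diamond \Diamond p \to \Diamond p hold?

The schema corresponds to transitivity: \forall x \forall y \forall z (Rxy \wedge Ryz \to Rxz).
G1: ✓.
G2: fails — Rw2w3 and Rw3w0 but not Rw2w0.
G3: ✓.

G1, G3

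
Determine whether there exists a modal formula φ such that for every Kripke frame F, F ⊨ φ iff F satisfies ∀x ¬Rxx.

Not definable by any modal formula

Modal frame validity is preserved under surjective bounded morphisms.
The 4-cycle (worlds w0,w1,w2,w3 with w0→w1→w2→w3→w0) is irreflexive, and the map sending every world to a single reflexive point • is a surjective bounded morphism (forth: every edge maps to (•,•); back: every world has a successor). So any modal formula valid on the 4-cycle is also valid on the reflexive point, which is not irreflexive.
So the class is not modally definable.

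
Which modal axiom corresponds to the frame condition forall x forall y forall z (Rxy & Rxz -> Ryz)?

The condition is the Euclidean property. The 5 schema ◇ψ → □◇ψ defines it.
Suppose ◇ψ→□◇ψ is valid. Take Rxy, Rxz and set V(ψ)={y}. Then ◇ψ at x, so □◇ψ at x, so ◇ψ at z, so some w with Rzw has ψ; w=y, i.e. Rzy. By symmetry of the argument, Ryz.

◇ψ → □◇ψ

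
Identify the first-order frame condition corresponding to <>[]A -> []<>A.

convergence

Suppose ◇□A→□◇A is valid. Take Rxy, Rxz and set V(A)={w : Ryw}. Then □A at y so ◇□A at x, so □◇A at x, so ◇A at z, giving w with Rzw and Ryw.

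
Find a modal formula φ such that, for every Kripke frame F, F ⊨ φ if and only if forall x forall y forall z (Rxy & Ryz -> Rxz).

The condition is transitivity. The 4 schema □q → □□q defines it.
Suppose □q→□□q is valid. Take Rxy, Ryz and set V(q)={w : Rxw}. Then □q at x, so □□q at x, so □q at y, so q at z, i.e. Rxz.

□q → □□q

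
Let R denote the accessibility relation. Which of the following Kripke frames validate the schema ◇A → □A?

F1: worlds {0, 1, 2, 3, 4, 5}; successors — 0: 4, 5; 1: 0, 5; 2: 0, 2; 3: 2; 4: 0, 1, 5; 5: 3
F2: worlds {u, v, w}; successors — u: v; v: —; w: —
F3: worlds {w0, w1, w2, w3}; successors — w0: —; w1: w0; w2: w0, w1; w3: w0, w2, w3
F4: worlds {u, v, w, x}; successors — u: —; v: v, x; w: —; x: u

F2

This is the axiom for partial functionality; its first-order frame correspondent is ∀x ∀y ∀z (Rxy ∧ Rxz → y = z).
F1: fails — 0 sees both 4 and 5.
F2: holds.
F3: fails — w2 sees both w0 and w1.
F4: fails — v sees both v and x.
Valid on: F2.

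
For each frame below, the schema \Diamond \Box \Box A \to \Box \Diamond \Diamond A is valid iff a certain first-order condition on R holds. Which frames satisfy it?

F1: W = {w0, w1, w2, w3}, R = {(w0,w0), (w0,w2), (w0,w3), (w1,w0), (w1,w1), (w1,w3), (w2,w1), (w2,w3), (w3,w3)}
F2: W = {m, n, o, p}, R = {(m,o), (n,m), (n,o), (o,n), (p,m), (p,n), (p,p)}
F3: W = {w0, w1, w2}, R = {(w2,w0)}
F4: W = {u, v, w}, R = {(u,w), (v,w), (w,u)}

F1, F4

This is the axiom for a generalized confluence (Geach) condition; its first-order frame correspondent is \forall x \forall y \forall z ((xRy \wedge xRz) \to \exists w (y R^2 w \wedge z R^2 w)).
F1: ✓.
F2: fails — nRm, nRo but no w with mR²w and oR²w.
F3: fails — w2Rw0, w2Rw0 but no w with w0R²w and w0R²w.
F4: ✓.
Valid on: F1, F4.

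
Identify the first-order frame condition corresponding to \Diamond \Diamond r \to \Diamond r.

transitivity

Equivalently (dual form): □r → □□r.
Suppose □r→□□r is valid. Take Rxy, Ryz and set V(r)={w : Rxw}. Then □r at x, so □□r at x, so □r at y, so r at z, i.e. Rxz.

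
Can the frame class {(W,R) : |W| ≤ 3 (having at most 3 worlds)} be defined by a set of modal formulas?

Not modally definable

Any modally definable frame class is closed under disjoint unions.
Any modal formula valid on each of 4 disjoint one-world frames is valid on their disjoint union (validity is preserved under disjoint unions). Each one-world frame has |W|=1≤3, but the union has |W|=4.
So the class is not modally definable.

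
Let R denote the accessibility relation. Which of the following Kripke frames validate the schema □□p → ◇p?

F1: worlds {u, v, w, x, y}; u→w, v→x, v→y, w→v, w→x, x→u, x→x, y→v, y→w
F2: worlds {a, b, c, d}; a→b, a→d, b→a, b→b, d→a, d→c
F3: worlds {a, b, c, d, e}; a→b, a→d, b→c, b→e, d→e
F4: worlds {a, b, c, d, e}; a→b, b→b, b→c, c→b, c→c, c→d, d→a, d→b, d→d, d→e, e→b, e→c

Frame correspondent (Sahlqvist): ∀x ∃w (xR²w ∧ xRw) — i.e. a generalized confluence (Geach) condition.
F1: fails — at u but no t with uR²t and uRt.
F2: fails — at c but no w with cR²w and cRw.
F3: fails — at a but no w with aR²w and aRw.
F4: satisfies the condition.

F4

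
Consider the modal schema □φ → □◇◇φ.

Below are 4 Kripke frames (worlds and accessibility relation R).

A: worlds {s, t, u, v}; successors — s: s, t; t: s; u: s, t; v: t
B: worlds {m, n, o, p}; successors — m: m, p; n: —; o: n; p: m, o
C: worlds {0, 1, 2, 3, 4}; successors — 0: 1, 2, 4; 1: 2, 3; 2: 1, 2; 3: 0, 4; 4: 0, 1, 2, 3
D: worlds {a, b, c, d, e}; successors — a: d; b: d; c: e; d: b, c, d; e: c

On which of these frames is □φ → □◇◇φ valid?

Frame correspondent (Sahlqvist): ∀x ∀z (xRz → ∃w (xRw ∧ zR²w)) — i.e. a generalized confluence (Geach) condition.
A: condition met.
B: fails — oRn but no w with oRw and nR²w.
C: condition met.
D: condition met.

A, C, D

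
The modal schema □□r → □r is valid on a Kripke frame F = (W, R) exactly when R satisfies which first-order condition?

density

Suppose □□r→□r is valid. Take Rxy and set V(r)={w : xR²w}. Then □□r at x, so □r at x, so r at y, i.e. ∃z(Rxz∧Rzy).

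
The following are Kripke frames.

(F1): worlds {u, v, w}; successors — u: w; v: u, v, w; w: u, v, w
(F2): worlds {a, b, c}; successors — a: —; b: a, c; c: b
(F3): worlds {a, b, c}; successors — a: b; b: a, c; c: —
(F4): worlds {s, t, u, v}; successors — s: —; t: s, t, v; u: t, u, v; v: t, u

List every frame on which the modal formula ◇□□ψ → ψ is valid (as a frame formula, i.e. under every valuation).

This is the axiom for a generalized confluence (Geach) condition; its first-order frame correspondent is ∀x ∀y (xRy → ∃w (yR²w ∧ x = w)).
(F1): satisfies the condition.
(F2): fails — bRa but no w with aR²w and b=w.
(F3): fails — aRb but no w with bR²w and a=w.
(F4): fails — tRs but no w with sR²w and t=w.
Valid on: (F1).

(F1)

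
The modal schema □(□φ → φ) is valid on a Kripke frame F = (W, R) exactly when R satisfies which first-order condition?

shift-reflexivity: ∀x ∀y (Rxy → Ryy)

Suppose □(□φ→φ) is valid. Take Rxy and set V(φ)={w : Ryw}. Then at y, □φ holds; since □(□φ→φ) at x, □φ→φ at y, so φ at y, i.e. Ryy.
The converse is a direct semantic check.
So the correspondent is shift-reflexivity.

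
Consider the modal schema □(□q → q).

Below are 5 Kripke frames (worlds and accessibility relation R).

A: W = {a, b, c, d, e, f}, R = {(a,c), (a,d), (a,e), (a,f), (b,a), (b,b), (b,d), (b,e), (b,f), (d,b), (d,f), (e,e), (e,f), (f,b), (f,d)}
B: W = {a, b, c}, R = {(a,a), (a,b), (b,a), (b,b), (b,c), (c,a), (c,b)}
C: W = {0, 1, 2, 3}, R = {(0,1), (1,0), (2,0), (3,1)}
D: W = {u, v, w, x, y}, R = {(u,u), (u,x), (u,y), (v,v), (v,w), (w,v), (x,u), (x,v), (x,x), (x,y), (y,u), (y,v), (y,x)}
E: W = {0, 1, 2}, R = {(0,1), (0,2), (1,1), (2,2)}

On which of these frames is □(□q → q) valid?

E

The schema corresponds to shift-reflexivity: ∀x ∀y (Rxy → Ryy).
A: fails — Rbf but not Rff.
B: fails — Rbc but not Rcc.
C: fails — R01 but not R11.
D: fails — Rvw but not Rww.
E: condition met.
Valid on: E.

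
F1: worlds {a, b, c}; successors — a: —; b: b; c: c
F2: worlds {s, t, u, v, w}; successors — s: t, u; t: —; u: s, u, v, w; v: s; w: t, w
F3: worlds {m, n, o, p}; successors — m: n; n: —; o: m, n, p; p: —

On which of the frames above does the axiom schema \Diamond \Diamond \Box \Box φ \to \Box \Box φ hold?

F1

This is the axiom for a generalized confluence (Geach) condition; its first-order frame correspondent is \forall x \forall y \forall z ((x R^2 y \wedge x R^2 z) \to \exists w (y R^2 w \wedge z = w)).
F1: satisfies the condition.
F2: fails — sR²v, sR²s but no w* with vR²w* and s=w*.
F3: fails — oR²n, oR²n but no w with nR²w and n=w.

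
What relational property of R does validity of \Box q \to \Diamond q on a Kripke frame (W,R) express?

Suppose □q→◇q is valid. At any x set V(q)=W. Then □q at x, so ◇q at x, so x has a successor.

seriality: \forall x \exists y Rxy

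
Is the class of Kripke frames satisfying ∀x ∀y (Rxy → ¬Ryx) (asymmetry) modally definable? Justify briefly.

No

Any modally definable frame class is closed under surjective bounded morphisms.
The 4-cycle (worlds 0,1,2,3 with 0→1→2→3→0) is asymmetric. Mapping every world to a single reflexive point • is a surjective bounded morphism, and the reflexive point is not asymmetric (R•• but asymmetry requires ¬R••).
So no modal formula (or set of formulas) defines exactly the asymmetric frames.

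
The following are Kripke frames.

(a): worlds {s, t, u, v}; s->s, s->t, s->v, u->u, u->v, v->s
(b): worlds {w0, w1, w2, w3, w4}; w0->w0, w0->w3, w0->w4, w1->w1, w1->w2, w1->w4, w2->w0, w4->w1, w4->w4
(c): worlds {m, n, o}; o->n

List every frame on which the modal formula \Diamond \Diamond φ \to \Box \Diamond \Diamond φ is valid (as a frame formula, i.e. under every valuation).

Frame correspondent (Sahlqvist): \forall x \forall y \forall z ((x R^2 y \wedge xRz) \to \exists w (y = w \wedge z R^2 w)) — i.e. a generalized confluence (Geach) condition.
(a): fails — sR²s, sRt but no w with s=w and tR²w.
(b): fails — w0R²w0, w0Rw3 but no w with w0=w and w3R²w.
(c): ✓.
Valid on: (c).

(c)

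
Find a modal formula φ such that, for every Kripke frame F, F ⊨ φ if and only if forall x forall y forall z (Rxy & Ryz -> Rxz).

□q → □□q

This is transitivity; the standard corresponding axiom is 4: □q → □□q.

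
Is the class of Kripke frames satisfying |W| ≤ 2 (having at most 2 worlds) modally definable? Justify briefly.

Any modally definable frame class is closed under disjoint unions.
Any modal formula valid on each of 3 disjoint one-world frames is valid on their disjoint union (validity is preserved under disjoint unions). Each one-world frame has |W|=1≤2, but the union has |W|=3.
So the class is not modally definable.

Not definable by any modal formula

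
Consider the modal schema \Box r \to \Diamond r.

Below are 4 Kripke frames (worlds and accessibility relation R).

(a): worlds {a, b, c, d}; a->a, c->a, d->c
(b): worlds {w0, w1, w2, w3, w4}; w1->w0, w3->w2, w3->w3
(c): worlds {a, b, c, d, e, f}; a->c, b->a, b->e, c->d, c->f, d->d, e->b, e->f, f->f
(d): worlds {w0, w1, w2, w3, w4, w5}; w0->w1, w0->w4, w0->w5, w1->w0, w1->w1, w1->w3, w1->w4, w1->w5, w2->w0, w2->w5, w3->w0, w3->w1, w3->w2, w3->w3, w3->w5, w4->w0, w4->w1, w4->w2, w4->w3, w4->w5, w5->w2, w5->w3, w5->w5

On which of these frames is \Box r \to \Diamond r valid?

This is the axiom for seriality; its first-order frame correspondent is \forall x \exists y Rxy.
(a): fails — world b has no successor.
(b): fails — world w0 has no successor.
(c): satisfies the condition.
(d): satisfies the condition.

(c), (d)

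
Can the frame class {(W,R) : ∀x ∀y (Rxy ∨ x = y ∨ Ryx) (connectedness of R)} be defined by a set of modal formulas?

Any modally definable frame class is closed under disjoint unions.
Take 3 disjoint single-world reflexive frames: each is trivially connected, but their disjoint union has 3 worlds with no edge between distinct components, so it is not connected.
Hence connectedness of R is not modally definable.

Not modally definable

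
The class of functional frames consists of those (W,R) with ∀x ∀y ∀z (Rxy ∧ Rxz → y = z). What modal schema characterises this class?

This is partial functionality; the standard corresponding axiom is CD: ◇ψ → □ψ.
Suppose ◇ψ→□ψ is valid. Take Rxy, Rxz and set V(ψ)={y}. Then ◇ψ at x, so □ψ at x, so ψ at z, i.e. z=y.

◇ψ → □ψ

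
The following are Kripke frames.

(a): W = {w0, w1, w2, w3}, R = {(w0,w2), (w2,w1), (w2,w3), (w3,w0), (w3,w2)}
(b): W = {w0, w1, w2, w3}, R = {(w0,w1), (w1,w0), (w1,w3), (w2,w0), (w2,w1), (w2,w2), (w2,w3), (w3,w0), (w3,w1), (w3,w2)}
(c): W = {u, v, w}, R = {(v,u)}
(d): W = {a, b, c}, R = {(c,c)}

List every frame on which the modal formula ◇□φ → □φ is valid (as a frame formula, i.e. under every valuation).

(d)

This is the axiom for the Euclidean property; its first-order frame correspondent is ∀x ∀y ∀z (Rxy ∧ Rxz → Ryz).
(a): fails — Rw0w2 and Rw0w2 but not Rw2w2.
(b): fails — Rw0w1 and Rw0w1 but not Rw1w1.
(c): fails — Rvu and Rvu but not Ruu.
(d): condition met.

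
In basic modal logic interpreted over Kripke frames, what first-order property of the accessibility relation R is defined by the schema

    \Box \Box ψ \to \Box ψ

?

density

Suppose □□ψ→□ψ is valid. Take Rxy and set V(ψ)={w : xR²w}. Then □□ψ at x, so □ψ at x, so ψ at y, i.e. ∃z(Rxz∧Rzy).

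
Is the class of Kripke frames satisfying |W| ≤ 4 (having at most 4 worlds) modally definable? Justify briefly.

No

Any modally definable frame class is closed under disjoint unions.
Any modal formula valid on each of 5 disjoint one-world frames is valid on their disjoint union (validity is preserved under disjoint unions). Each one-world frame has |W|=1≤4, but the union has |W|=5.
Hence having at most 4 worlds is not modally definable.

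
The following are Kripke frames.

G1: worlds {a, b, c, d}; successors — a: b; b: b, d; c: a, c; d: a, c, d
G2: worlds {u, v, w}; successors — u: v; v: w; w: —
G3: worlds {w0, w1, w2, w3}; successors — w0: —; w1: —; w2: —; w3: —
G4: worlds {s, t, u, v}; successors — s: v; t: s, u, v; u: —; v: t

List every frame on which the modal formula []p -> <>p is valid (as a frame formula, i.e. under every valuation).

G1

This is the axiom for seriality; its first-order frame correspondent is forall x exists y Rxy.
G1: satisfies the condition.
G2: fails — world w has no successor.
G3: fails — world w0 has no successor.
G4: fails — world u has no successor.
Valid on: G1.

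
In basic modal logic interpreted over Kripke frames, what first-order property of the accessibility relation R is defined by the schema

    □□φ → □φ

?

Density

Suppose □□φ→□φ is valid. Take Rxy and set V(φ)={w : xR²w}. Then □□φ at x, so □φ at x, so φ at y, i.e. ∃z(Rxz∧Rzy).
The converse is a direct semantic check.
Frame condition: ∀x ∀y (Rxy → ∃z (Rxz ∧ Rzy)).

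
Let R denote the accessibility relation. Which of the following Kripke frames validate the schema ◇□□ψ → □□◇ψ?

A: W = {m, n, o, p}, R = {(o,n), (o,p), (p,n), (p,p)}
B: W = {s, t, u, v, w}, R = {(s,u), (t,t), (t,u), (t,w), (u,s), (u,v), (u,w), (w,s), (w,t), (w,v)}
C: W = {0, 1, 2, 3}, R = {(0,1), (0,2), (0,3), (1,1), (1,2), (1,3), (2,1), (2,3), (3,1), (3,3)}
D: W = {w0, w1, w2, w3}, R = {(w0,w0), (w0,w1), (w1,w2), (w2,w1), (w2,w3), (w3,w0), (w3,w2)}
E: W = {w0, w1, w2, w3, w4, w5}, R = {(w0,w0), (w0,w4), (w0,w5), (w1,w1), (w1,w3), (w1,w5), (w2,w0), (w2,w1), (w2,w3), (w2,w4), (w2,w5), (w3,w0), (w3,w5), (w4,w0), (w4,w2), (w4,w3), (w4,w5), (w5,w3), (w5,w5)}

C, E

The schema corresponds to a generalized confluence (Geach) condition: ∀x ∀y ∀z ((xRy ∧ xR²z) → ∃w (yR²w ∧ zRw)).
A: fails — oRn, oR²n but no w with nR²w and nRw.
B: fails — sRu, sR²v but no w* with uR²w* and vRw*.
C: holds.
D: fails — w0Rw1, w0R²w1 but no w with w1R²w and w1Rw.
E: holds.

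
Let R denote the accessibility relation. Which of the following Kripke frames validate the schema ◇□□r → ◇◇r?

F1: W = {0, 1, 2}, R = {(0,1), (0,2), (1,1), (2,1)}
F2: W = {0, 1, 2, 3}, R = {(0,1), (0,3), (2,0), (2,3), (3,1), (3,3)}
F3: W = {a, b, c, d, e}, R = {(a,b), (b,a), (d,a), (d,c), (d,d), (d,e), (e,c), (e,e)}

Frame correspondent (Sahlqvist): ∀x ∀y (xRy → ∃w (yR²w ∧ xR²w)) — i.e. a generalized confluence (Geach) condition.
F1: ✓.
F2: fails — 0R1 but no w with 1R²w and 0R²w.
F3: fails — aRb but no w with bR²w and aR²w.

F1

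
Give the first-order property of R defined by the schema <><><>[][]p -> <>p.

This is a Sahlqvist (Geach-type) schema ◇^3□^2p → □^0◇^1p.
Minimal-valuation argument: fix x; take any y with xR^3y and any z with xR^0z. Set V(p) to the set of worlds R-reachable from y in exactly 2 steps. Then □^2p holds at y, so the antecedent holds at x; validity forces ◇^1p at z, giving a w with zR^1w and yR^2w.
First-order correspondent: forall x forall y (x R^3 y -> exists w (y R^2 w & xRw)).

forall x forall y (x R^3 y -> exists w (y R^2 w & xRw))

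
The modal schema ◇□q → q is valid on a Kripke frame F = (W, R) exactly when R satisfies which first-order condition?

Equivalently (dual form): q → □◇q.
Suppose q→□◇q is valid. Take Rxy and set V(q)={x}. Then q at x, so □◇q at x, so ◇q at y, so some z with Ryz has q; z=x, i.e. Ryx.
The converse is a direct semantic check.
So the correspondent is symmetry.

symmetry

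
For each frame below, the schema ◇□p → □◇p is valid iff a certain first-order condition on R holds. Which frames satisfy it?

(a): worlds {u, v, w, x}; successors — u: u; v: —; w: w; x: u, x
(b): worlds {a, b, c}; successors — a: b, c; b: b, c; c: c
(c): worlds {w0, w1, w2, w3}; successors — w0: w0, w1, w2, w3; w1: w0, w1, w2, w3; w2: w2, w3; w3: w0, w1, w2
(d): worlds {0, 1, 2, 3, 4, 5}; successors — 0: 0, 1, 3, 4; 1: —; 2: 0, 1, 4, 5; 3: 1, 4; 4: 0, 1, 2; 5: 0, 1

(a), (b), (c)

The schema corresponds to convergence: ∀x ∀y ∀z (Rxy ∧ Rxz → ∃w (Ryw ∧ Rzw)).
(a): ✓.
(b): ✓.
(c): ✓.
(d): fails — R00 and R01 but 0 and 1 have no common successor.
Valid on: (a), (b), (c).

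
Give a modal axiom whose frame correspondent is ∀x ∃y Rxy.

This is seriality; the standard corresponding axiom is D: □q → ◇q.
Suppose □q→◇q is valid. At any x set V(q)=W. Then □q at x, so ◇q at x, so x has a successor.

□q → ◇q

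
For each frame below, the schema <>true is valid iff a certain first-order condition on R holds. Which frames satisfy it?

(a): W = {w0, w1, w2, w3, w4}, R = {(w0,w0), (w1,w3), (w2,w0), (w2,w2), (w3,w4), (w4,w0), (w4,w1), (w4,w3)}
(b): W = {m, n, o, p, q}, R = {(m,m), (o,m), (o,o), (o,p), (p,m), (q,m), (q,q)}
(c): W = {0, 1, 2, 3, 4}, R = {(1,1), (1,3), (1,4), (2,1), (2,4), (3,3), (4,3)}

(a)

Frame correspondent (Sahlqvist): forall x exists y Rxy — i.e. seriality.
(a): satisfies the condition.
(b): fails — world n has no successor.
(c): fails — world 0 has no successor.
Valid on: (a).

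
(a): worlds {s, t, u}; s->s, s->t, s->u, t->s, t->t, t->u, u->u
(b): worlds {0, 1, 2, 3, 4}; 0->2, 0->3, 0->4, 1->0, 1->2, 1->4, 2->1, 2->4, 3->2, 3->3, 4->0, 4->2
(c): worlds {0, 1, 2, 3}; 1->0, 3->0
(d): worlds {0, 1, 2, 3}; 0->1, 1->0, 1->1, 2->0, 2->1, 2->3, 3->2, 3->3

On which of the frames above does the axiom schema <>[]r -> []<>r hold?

(a)

Frame correspondent (Sahlqvist): forall x forall y forall z (Rxy & Rxz -> exists w (Ryw & Rzw)) — i.e. convergence.
(a): ✓.
(b): fails — R02 and R04 but 2 and 4 have no common successor.
(c): fails — R10 and R10 but 0 and 0 have no common successor.
(d): fails — R23 and R20 but 3 and 0 have no common successor.
Valid on: (a).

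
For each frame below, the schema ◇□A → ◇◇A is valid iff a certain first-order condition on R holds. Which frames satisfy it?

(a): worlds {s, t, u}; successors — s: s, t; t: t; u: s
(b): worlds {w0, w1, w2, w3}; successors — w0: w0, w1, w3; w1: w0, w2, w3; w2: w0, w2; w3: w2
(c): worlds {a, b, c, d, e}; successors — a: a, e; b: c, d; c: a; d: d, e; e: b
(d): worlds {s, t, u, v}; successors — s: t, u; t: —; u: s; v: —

(a), (b), (c)

Frame correspondent (Sahlqvist): ∀x ∀y (xRy → ∃w (yRw ∧ xR²w)) — i.e. a generalized confluence (Geach) condition.
(a): holds.
(b): holds.
(c): holds.
(d): fails — sRt but no w with tRw and sR²w.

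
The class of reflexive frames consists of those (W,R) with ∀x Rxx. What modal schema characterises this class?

□ψ → ψ

The condition is reflexivity. The T schema □ψ → ψ defines it.
Suppose □ψ→ψ is valid. At any x set V(ψ)={w : Rxw}. Then □ψ holds at x, so ψ holds at x, i.e. Rxx.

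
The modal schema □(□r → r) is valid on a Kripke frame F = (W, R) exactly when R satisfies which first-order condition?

shift-reflexivity: ∀x ∀y (Rxy → Ryy)

This is the T□ axiom.
Its frame correspondent is shift-reflexivity — ∀x ∀y (Rxy → Ryy).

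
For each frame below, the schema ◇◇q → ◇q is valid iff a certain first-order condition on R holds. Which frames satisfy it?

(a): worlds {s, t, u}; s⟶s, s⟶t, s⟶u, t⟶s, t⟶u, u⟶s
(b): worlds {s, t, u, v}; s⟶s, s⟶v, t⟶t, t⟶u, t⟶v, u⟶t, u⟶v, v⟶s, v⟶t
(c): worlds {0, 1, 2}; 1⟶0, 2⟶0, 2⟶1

Frame correspondent (Sahlqvist): ∀x ∀y ∀z (Rxy ∧ Ryz → Rxz) — i.e. transitivity.
(a): fails — Rus and Rsu but not Ruu.
(b): fails — Ruv and Rvs but not Rus.
(c): satisfies the condition.

(c)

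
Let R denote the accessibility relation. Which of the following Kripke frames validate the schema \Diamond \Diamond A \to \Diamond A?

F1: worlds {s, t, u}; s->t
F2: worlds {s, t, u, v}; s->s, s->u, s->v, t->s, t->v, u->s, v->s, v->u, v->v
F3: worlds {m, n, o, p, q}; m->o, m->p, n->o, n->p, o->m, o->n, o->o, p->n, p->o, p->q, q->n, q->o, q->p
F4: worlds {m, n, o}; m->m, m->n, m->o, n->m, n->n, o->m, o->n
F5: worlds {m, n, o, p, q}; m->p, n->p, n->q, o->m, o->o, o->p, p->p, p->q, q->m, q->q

Frame correspondent (Sahlqvist): \forall x \forall y \forall z (Rxy \wedge Ryz \to Rxz) — i.e. transitivity.
F1: condition met.
F2: fails — Rtv and Rvu but not Rtu.
F3: fails — Rom and Rmp but not Rop.
F4: fails — Rom and Rmo but not Roo.
F5: fails — Rop and Rpq but not Roq.

F1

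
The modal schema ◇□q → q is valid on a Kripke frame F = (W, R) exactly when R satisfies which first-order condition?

symmetry: ∀x ∀y (Rxy → Ryx)

Equivalently (dual form): q → □◇q.
Suppose q→□◇q is valid. Take Rxy and set V(q)={x}. Then q at x, so □◇q at x, so ◇q at y, so some z with Ryz has q; z=x, i.e. Ryx.
The converse is a direct semantic check.
So the correspondent is symmetry.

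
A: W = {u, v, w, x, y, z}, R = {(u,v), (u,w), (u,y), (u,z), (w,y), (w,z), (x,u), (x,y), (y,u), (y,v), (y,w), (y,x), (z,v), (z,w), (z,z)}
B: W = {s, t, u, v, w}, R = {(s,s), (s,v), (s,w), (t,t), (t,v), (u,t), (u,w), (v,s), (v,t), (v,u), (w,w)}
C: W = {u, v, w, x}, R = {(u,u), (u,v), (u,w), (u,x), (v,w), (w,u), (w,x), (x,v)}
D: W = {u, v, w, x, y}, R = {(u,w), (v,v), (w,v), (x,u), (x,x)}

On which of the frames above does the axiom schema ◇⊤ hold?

B, C

Frame correspondent (Sahlqvist): ∀x ∃y Rxy — i.e. seriality.
A: fails — world v has no successor.
B: satisfies the condition.
C: satisfies the condition.
D: fails — world y has no successor.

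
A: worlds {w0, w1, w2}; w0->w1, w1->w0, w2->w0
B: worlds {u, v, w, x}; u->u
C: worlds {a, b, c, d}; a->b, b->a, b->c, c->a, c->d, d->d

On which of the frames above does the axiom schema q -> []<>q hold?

B

The schema corresponds to symmetry: forall x forall y (Rxy -> Ryx).
A: fails — Rw2w0 but not Rw0w2.
B: ✓.
C: fails — Rbc but not Rcb.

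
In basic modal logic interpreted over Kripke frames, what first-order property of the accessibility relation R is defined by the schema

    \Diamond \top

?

seriality

This is a form of the D axiom.
Its frame correspondent is seriality — \forall x \exists y Rxy.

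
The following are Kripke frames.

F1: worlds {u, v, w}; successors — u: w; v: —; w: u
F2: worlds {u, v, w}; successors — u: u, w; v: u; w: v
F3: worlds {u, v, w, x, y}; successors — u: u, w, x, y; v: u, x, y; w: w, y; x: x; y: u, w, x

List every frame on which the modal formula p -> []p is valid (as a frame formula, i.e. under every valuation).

none

This is the axiom for a generalized confluence (Geach) condition; its first-order frame correspondent is forall x forall z (xRz -> exists w (x = w & z = w)).
F1: fails — uRw but u ≠ w.
F2: fails — uRw but u ≠ w.
F3: fails — uRw but u ≠ w.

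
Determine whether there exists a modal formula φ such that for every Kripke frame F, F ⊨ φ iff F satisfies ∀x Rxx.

This is a Sahlqvist condition; the T axiom □p → p defines it.
Suppose □p→p is valid. At any x set V(p)={w : Rxw}. Then □p holds at x, so p holds at x, i.e. Rxx.

Yes — defined by □p → p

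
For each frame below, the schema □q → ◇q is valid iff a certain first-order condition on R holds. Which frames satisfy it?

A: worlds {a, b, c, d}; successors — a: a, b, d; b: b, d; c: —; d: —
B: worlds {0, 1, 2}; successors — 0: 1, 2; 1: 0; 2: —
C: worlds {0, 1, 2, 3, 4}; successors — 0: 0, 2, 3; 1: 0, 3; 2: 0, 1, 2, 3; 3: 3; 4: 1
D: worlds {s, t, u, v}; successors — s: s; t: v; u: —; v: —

C

The schema corresponds to seriality: ∀x ∃y Rxy.
A: fails — world c has no successor.
B: fails — world 2 has no successor.
C: satisfies the condition.
D: fails — world u has no successor.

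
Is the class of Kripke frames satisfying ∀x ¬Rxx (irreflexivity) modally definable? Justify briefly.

If a class were modally definable it would be closed under surjective bounded morphisms (Goldblatt–Thomason).
The 4-cycle (worlds 0,1,2,3 with 0→1→2→3→0) is irreflexive, and the map sending every world to a single reflexive point • is a surjective bounded morphism (forth: every edge maps to (•,•); back: every world has a successor). So any modal formula valid on the 4-cycle is also valid on the reflexive point, which is not irreflexive.
Hence irreflexivity is not modally definable.

No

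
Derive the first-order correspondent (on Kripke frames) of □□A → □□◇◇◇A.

∀x ∀z (xR²z → ∃w (xR²w ∧ zR³w))

This is a Sahlqvist (Geach-type) schema ◇^0□^2A → □^2◇^3A.
Minimal-valuation argument: fix x; take any y with xR^0y and any z with xR^2z. Set V(A) to the set of worlds R-reachable from y in exactly 2 steps. Then □^2A holds at y, so the antecedent holds at x; validity forces ◇^3A at z, giving a w with zR^3w and yR^2w.
First-order correspondent: ∀x ∀z (xR²z → ∃w (xR²w ∧ zR³w)).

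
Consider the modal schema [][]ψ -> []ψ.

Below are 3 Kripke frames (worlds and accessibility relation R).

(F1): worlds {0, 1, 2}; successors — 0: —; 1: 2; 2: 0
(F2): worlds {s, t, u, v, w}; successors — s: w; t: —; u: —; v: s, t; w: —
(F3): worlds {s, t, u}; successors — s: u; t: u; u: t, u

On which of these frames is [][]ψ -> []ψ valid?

(F3)

The schema corresponds to density: forall x forall y (Rxy -> exists z (Rxz & Rzy)).
(F1): fails — R12 but no z with R1z and Rz2.
(F2): fails — Rvt but no z with Rvz and Rzt.
(F3): ✓.
Valid on: (F3).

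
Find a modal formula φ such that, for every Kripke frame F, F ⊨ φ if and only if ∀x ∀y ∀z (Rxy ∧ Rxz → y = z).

◇ψ → □ψ

This is partial functionality; the standard corresponding axiom is CD: ◇ψ → □ψ.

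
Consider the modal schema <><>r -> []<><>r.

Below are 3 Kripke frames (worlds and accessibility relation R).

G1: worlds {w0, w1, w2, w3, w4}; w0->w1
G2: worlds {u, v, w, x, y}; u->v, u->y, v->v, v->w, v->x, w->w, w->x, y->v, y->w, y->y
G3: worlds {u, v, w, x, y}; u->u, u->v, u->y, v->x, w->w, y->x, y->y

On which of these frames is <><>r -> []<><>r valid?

G1

Frame correspondent (Sahlqvist): forall x forall y forall z ((x R^2 y & xRz) -> exists w (y = w & z R^2 w)) — i.e. a generalized confluence (Geach) condition.
G1: holds.
G2: fails — uR²y, uRv but no t with y=t and vR²t.
G3: fails — uR²u, uRv but no t with u=t and vR²t.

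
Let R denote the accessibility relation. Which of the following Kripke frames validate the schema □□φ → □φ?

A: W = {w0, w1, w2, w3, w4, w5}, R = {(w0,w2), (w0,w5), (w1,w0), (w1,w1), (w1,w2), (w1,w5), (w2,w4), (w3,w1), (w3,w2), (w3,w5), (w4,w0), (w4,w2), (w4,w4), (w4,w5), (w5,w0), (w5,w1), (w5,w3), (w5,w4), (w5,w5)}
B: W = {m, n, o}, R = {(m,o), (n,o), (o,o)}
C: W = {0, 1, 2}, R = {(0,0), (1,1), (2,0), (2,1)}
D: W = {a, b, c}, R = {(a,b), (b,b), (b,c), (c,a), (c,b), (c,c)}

This is the axiom for density; its first-order frame correspondent is ∀x ∀y (Rxy → ∃z (Rxz ∧ Rzy)).
A: fails — Rw0w2 but no z with Rw0z and Rzw2.
B: condition met.
C: condition met.
D: condition met.

B, C, D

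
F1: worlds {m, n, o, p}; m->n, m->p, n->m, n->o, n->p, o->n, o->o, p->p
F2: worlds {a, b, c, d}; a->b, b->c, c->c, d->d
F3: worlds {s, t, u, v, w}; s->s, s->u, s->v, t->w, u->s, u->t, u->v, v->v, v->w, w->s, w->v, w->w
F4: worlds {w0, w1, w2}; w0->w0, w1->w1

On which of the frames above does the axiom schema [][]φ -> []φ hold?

F4

Frame correspondent (Sahlqvist): forall x forall y (Rxy -> exists z (Rxz & Rzy)) — i.e. density.
F1: fails — Rnm but no z with Rnz and Rzm.
F2: fails — Rab but no z with Raz and Rzb.
F3: fails — Rut but no z with Ruz and Rzt.
F4: holds.
Valid on: F4.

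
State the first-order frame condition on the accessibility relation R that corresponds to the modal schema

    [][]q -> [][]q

This is a Sahlqvist (Geach-type) schema ◇^0□^2q → □^2◇^0q.
Minimal-valuation argument: fix x; take any y with xR^0y and any z with xR^2z. Set V(q) to the set of worlds R-reachable from y in exactly 2 steps. Then □^2q holds at y, so the antecedent holds at x; validity forces ◇^0q at z, giving a w with zR^0w and yR^2w.
First-order correspondent: forall x forall z (x R^2 z -> exists w (x R^2 w & z = w)).

forall x forall z (x R^2 z -> exists w (x R^2 w & z = w))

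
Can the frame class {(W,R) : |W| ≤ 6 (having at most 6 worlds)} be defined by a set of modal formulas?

Any modally definable frame class is closed under disjoint unions.
Any modal formula valid on each of 7 disjoint one-world frames is valid on their disjoint union (validity is preserved under disjoint unions). Each one-world frame has |W|=1≤6, but the union has |W|=7.
Hence having at most 6 worlds is not modally definable.

Not modally definable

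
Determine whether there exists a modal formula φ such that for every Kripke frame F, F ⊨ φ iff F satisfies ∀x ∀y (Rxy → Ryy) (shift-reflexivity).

Yes — defined by □(□p → p)

The condition is shift-reflexivity. A defining modal formula is □(□p → p).
Suppose □(□p→p) is valid. Take Rxy and set V(p)={w : Ryw}. Then at y, □p holds; since □(□p→p) at x, □p→p at y, so p at y, i.e. Ryy.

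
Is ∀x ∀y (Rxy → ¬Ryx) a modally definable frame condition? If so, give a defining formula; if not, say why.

Any modally definable frame class is closed under surjective bounded morphisms.
The 3-cycle (worlds s,t,u with s→t→u→s) is asymmetric. Mapping every world to a single reflexive point • is a surjective bounded morphism, and the reflexive point is not asymmetric (R•• but asymmetry requires ¬R••).
Hence asymmetry is not modally definable.

No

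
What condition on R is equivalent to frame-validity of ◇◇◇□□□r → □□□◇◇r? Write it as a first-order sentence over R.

This is a Sahlqvist (Geach-type) schema ◇^3□^3r → □^3◇^2r.
Minimal-valuation argument: fix x; take any y with xR^3y and any z with xR^3z. Set V(r) to the set of worlds R-reachable from y in exactly 3 steps. Then □^3r holds at y, so the antecedent holds at x; validity forces ◇^2r at z, giving a w with zR^2w and yR^3w.
First-order correspondent: ∀x ∀y ∀z ((xR³y ∧ xR³z) → ∃w (yR³w ∧ zR²w)).

∀x ∀y ∀z ((xR³y ∧ xR³z) → ∃w (yR³w ∧ zR²w))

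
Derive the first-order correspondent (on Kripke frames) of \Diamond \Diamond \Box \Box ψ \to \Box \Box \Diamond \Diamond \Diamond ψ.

This is a Sahlqvist (Geach-type) schema ◇^2□^2ψ → □^2◇^3ψ.
Minimal-valuation argument: fix x; take any y with xR^2y and any z with xR^2z. Set V(ψ) to the set of worlds R-reachable from y in exactly 2 steps. Then □^2ψ holds at y, so the antecedent holds at x; validity forces ◇^3ψ at z, giving a w with zR^3w and yR^2w.
First-order correspondent: \forall x \forall y \forall z ((x R^2 y \wedge x R^2 z) \to \exists w (y R^2 w \wedge z R^3 w)).

\forall x \forall y \forall z ((x R^2 y \wedge x R^2 z) \to \exists w (y R^2 w \wedge z R^3 w))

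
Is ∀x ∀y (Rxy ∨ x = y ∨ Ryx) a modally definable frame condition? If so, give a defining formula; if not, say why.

Any modally definable frame class is closed under disjoint unions.
Take 4 disjoint single-world reflexive frames: each is trivially connected, but their disjoint union has 4 worlds with no edge between distinct components, so it is not connected.
So no modal formula (or set of formulas) defines exactly the connected frames.

Not definable by any modal formula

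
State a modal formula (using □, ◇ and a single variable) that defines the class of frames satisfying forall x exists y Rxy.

□r → ◇r

The condition is seriality. The D schema □r → ◇r defines it.
Suppose □r→◇r is valid. At any x set V(r)=W. Then □r at x, so ◇r at x, so x has a successor.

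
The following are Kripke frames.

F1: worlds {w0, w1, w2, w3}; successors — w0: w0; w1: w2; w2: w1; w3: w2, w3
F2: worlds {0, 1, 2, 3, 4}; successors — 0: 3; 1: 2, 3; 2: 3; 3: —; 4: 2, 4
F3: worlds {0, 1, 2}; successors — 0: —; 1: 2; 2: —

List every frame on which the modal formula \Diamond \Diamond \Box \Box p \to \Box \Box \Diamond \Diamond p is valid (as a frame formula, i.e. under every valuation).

The schema corresponds to a generalized confluence (Geach) condition: \forall x \forall y \forall z ((x R^2 y \wedge x R^2 z) \to \exists w (y R^2 w \wedge z R^2 w)).
F1: fails — w3R²w1, w3R²w2 but no w with w1R²w and w2R²w.
F2: fails — 1R²3, 1R²3 but no w with 3R²w and 3R²w.
F3: holds.
Valid on: F3.

F3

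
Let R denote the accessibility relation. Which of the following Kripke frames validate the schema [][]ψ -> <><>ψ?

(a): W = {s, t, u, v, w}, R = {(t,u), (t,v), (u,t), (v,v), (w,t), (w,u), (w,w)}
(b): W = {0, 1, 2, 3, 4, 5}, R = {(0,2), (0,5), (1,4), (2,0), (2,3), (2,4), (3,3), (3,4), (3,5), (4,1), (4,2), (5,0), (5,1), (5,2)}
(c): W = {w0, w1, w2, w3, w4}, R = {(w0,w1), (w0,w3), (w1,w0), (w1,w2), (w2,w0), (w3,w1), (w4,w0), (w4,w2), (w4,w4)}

This is the axiom for a generalized confluence (Geach) condition; its first-order frame correspondent is forall x exists w (x R^2 w & x R^2 w).
(a): fails — at s but no w* with sR²w* and sR²w*.
(b): condition met.
(c): condition met.

(b), (c)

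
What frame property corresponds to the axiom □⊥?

□⊥ is valid iff no world has any successor (otherwise □⊥ fails at any world with one).
The converse is a direct semantic check.
Frame condition: ∀x ∀y ¬Rxy.

emptiness of R: ∀x ∀y ¬Rxy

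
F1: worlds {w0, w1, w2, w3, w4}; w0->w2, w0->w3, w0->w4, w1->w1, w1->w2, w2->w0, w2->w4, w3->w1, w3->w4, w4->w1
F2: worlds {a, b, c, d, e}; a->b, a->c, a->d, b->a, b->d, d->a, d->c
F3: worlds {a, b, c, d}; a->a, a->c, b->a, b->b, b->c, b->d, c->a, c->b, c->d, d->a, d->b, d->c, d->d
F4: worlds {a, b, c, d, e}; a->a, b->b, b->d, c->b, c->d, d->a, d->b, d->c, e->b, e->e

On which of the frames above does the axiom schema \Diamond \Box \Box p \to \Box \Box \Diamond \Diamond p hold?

F1, F3, F4

This is the axiom for a generalized confluence (Geach) condition; its first-order frame correspondent is \forall x \forall y \forall z ((xRy \wedge x R^2 z) \to \exists w (y R^2 w \wedge z R^2 w)).
F1: ✓.
F2: fails — aRb, aR²c but no w with bR²w and cR²w.
F3: ✓.
F4: ✓.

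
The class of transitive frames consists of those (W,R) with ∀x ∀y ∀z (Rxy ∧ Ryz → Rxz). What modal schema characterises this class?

□p → □□p

The condition is transitivity. The 4 schema □p → □□p defines it.
Suppose □p→□□p is valid. Take Rxy, Ryz and set V(p)={w : Rxw}. Then □p at x, so □□p at x, so □p at y, so p at z, i.e. Rxz.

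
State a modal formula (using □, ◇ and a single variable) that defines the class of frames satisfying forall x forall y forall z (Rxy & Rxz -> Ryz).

◇r → □◇r

This is the Euclidean property; the standard corresponding axiom is 5: ◇r → □◇r.
Suppose ◇r→□◇r is valid. Take Rxy, Rxz and set V(r)={y}. Then ◇r at x, so □◇r at x, so ◇r at z, so some w with Rzw has r; w=y, i.e. Rzy. By symmetry of the argument, Ryz.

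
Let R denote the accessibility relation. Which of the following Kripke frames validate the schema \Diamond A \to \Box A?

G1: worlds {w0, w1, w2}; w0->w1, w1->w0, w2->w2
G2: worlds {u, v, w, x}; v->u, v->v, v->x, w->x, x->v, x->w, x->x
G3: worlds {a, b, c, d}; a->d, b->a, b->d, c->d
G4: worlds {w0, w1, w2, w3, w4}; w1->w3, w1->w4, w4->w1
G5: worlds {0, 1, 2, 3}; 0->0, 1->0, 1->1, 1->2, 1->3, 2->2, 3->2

G1

This is the axiom for partial functionality; its first-order frame correspondent is \forall x \forall y \forall z (Rxy \wedge Rxz \to y = z).
G1: holds.
G2: fails — v sees both u and v.
G3: fails — b sees both a and d.
G4: fails — w1 sees both w3 and w4.
G5: fails — 1 sees both 0 and 1.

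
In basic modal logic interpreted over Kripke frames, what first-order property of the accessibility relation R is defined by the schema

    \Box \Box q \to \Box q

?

This schema is the C4 axiom.
It corresponds to density: \forall x \forall y (Rxy \to \exists z (Rxz \wedge Rzy)).

density: \forall x \forall y (Rxy \to \exists z (Rxz \wedge Rzy))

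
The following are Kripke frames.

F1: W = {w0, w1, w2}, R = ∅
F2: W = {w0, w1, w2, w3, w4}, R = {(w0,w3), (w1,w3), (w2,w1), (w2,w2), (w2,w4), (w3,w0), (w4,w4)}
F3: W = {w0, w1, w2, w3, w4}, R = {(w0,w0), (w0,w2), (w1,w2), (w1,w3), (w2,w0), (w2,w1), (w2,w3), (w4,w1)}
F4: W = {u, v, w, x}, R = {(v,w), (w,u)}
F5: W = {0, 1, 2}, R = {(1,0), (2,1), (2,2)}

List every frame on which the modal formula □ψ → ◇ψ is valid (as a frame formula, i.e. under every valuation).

F2

The schema corresponds to seriality: ∀x ∃y Rxy.
F1: fails — world w0 has no successor.
F2: ✓.
F3: fails — world w3 has no successor.
F4: fails — world u has no successor.
F5: fails — world 0 has no successor.
Valid on: F2.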